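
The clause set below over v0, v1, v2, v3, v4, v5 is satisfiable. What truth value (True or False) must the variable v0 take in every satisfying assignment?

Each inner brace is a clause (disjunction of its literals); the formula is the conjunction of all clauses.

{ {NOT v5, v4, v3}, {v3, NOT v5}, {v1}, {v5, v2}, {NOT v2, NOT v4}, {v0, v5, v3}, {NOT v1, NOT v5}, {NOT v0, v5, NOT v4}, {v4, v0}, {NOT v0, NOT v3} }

Suppose v0 = false.
(v1) alone gives v1 = true.
(NOT v5) alone gives v5 = false.
(v2) alone gives v2 = true.
(NOT v4) alone gives v4 = false.
That conflicts with the unit clause (v4).
So every satisfying assignment has v0 = True.

True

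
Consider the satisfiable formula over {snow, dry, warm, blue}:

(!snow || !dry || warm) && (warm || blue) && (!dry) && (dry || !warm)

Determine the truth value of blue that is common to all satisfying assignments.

Suppose blue = false.
Unit clause (warm) forces warm = true.
Unit clause (!dry) forces dry = false.
But (dry) is also a unit clause — contradiction.
So every satisfying assignment has blue = True.

True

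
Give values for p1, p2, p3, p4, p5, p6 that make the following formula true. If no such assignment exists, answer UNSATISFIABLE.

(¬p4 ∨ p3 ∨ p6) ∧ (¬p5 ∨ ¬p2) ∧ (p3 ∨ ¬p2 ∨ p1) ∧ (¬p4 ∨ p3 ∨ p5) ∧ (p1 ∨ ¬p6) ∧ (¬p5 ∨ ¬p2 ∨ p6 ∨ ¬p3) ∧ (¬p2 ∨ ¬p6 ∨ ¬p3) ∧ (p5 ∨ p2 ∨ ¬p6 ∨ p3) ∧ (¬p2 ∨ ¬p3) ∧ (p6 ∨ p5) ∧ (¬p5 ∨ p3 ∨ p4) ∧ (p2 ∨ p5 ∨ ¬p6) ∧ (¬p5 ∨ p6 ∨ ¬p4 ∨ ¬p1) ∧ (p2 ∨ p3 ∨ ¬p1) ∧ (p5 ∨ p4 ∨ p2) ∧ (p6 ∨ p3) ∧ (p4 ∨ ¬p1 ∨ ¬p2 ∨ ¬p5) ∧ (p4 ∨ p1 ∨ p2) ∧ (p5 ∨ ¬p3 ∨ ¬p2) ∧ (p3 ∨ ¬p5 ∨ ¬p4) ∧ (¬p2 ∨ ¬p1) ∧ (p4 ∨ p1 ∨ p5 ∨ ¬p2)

p1 ↦ False; p2 ↦ False; p3 ↦ True; p4 ↦ True; p5 ↦ True; p6 ↦ False

Try p5 = True.
(¬p2) alone gives p2 = False.
Try p1 = False.
(¬p6) alone gives p6 = False.
(p3) alone gives p3 = True.
(p4) alone gives p4 = True.
Every clause now holds.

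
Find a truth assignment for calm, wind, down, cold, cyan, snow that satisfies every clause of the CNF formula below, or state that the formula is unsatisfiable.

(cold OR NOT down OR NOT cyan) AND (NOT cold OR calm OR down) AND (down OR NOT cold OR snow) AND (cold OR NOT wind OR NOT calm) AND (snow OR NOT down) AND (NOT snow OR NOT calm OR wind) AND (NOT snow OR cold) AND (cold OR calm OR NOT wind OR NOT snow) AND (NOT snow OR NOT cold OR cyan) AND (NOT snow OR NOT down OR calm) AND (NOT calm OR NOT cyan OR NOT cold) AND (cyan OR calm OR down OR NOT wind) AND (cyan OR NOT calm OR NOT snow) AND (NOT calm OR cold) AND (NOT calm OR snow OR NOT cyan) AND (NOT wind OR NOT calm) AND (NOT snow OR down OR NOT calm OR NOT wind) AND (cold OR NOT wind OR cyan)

Branch on snow: set snow = false.
(NOT down) alone gives down = false.
(NOT cold) alone gives cold = false.
(NOT calm) alone gives calm = false.
Branch on cyan: set cyan = true.
Every clause is now satisfied; wind is unconstrained.

calm=false,  wind=false,  down=false,  cold=false,  cyan=true,  snow=false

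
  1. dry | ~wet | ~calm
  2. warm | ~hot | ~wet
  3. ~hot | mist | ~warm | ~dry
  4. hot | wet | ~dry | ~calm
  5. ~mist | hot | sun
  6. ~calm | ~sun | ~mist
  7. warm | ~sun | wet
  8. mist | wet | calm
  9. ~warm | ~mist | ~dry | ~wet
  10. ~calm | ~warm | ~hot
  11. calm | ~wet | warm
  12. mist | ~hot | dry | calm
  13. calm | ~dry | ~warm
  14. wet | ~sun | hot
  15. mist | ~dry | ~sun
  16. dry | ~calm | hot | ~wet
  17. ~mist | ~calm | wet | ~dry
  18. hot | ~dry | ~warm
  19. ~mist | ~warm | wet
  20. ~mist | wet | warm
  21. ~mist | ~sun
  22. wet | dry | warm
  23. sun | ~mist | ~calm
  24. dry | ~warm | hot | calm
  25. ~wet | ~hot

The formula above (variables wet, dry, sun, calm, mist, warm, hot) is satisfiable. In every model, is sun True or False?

Suppose sun = 1.
(~mist) alone gives mist = 0.
(~dry) alone gives dry = 0.
Case wet = 0:
(warm) alone gives warm = 1.
(calm) alone gives calm = 1.
(~hot) alone gives hot = 0.
Now (hot) is unsatisfied and unit — conflict.
Backtrack on wet: now try wet = 1.
(~calm) alone gives calm = 0.
(warm) alone gives warm = 1.
(~hot) alone gives hot = 0.
Now (hot) is unsatisfied and unit — conflict.
Either choice for wet ends in contradiction.
So every satisfying assignment has sun = False.

False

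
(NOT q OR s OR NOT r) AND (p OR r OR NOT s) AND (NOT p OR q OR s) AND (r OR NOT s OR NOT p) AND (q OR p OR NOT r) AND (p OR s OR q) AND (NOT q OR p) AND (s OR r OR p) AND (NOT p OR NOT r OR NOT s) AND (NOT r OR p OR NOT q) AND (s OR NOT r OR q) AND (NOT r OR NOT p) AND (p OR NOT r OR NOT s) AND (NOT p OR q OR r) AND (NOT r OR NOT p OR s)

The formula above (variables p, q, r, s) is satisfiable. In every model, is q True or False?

Suppose q = false.
Branch on p: set p = false.
The clause (NOT r) is unit, so r = false.
The clause (NOT s) is unit, so s = false.
That conflicts with the unit clause (s).
That branch fails; take p = true instead.
The clause (s) is unit, so s = true.
The clause (r) is unit, so r = true.
That conflicts with the unit clause (NOT r).
Either choice for p ends in contradiction.
So every satisfying assignment has q = True.

True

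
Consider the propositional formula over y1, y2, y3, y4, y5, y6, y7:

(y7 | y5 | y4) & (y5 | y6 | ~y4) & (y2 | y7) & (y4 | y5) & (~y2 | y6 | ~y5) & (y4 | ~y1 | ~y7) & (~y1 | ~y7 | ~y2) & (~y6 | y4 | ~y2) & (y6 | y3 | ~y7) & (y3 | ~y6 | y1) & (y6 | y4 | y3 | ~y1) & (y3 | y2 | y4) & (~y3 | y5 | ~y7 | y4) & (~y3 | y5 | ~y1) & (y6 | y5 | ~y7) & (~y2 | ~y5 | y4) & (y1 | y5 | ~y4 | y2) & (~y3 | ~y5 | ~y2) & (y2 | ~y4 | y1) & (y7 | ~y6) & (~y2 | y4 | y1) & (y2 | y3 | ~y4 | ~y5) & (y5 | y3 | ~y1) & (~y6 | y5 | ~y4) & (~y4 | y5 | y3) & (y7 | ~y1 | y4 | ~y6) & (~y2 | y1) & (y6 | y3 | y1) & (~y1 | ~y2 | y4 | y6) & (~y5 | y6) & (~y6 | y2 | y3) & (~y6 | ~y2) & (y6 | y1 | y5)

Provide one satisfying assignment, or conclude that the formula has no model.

Branch on y2: set y2 = 0.
(y7) alone gives y7 = 1.
Branch on y4: set y4 = 0.
(y5) alone gives y5 = 1.
(~y1) alone gives y1 = 0.
(y3) alone gives y3 = 1.
(y6) alone gives y6 = 1.
All clauses are satisfied.

y1=0,  y2=0,  y3=1,  y4=0,  y5=1,  y6=1,  y7=1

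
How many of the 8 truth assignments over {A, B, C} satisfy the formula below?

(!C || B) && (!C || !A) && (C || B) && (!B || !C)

There are 2^3 = 8 truth assignments over (A, B, C).
Check each against the 4 clauses (columns in the order A, B, C):
  F F F  ✗ fails (C || B)
  F F T  ✗ fails (!C || B)
  F T F  ✓ satisfies all
  F T T  ✗ fails (!B || !C)
  T F F  ✗ fails (C || B)
  T F T  ✗ fails (!C || B)
  T T F  ✓ satisfies all
  T T T  ✗ fails (!C || !A)
2 of the 8 rows are models.

2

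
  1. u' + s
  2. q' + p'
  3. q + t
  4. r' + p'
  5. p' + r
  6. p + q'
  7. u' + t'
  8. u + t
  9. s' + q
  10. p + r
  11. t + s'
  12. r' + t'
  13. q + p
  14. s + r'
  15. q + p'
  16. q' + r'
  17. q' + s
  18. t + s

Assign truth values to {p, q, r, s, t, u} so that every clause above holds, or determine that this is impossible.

UNSATISFIABLE

Try u = 0.
(t) alone gives t = 1.
(r') alone gives r = 0.
(p') alone gives p = 0.
Now (p) is unsatisfied and unit — conflict.
Backtrack on u: now try u = 1.
(s) alone gives s = 1.
(t') alone gives t = 0.
Now (t) is unsatisfied and unit — conflict.
Both values of u lead to a conflict.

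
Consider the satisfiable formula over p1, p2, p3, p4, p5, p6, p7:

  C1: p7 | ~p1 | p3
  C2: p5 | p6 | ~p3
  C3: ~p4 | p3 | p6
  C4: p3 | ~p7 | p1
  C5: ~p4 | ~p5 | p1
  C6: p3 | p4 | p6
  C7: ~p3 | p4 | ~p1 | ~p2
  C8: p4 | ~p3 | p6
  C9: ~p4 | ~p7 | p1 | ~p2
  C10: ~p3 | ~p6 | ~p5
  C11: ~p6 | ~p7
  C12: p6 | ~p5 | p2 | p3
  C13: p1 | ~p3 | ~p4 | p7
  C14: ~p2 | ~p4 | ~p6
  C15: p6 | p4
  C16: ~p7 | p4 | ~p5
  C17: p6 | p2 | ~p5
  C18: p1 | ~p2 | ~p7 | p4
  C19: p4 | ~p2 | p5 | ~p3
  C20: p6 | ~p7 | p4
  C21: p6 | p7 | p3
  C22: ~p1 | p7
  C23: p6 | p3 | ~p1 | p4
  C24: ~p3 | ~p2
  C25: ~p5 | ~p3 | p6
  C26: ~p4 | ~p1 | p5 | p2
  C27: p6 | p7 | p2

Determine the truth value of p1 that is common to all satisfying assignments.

False

Suppose p1 = 1.
(p7) alone gives p7 = 1.
(~p6) alone gives p6 = 0.
(p4) alone gives p4 = 1.
(p3) alone gives p3 = 1.
(p5) alone gives p5 = 1.
Now (~p5) is unsatisfied and unit — conflict.
So every satisfying assignment has p1 = False.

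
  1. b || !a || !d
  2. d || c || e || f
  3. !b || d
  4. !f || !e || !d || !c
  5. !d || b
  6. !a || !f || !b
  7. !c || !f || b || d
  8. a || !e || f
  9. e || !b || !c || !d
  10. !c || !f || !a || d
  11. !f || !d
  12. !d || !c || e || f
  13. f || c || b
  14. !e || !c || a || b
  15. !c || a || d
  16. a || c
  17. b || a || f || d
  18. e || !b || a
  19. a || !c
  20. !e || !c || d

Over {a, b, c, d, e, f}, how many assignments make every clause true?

6

There are 2^6 = 64 truth assignments over (a, b, c, d, e, f).
Split on e. With e = true, the clauses containing e are satisfied and !e drops from the rest; 3 of the 2^5 = 32 assignments to the other variables satisfy what remains.
With e = false, by the same count on the reduced clause set, 3 assignments work.
Total: 3 + 3 = 6.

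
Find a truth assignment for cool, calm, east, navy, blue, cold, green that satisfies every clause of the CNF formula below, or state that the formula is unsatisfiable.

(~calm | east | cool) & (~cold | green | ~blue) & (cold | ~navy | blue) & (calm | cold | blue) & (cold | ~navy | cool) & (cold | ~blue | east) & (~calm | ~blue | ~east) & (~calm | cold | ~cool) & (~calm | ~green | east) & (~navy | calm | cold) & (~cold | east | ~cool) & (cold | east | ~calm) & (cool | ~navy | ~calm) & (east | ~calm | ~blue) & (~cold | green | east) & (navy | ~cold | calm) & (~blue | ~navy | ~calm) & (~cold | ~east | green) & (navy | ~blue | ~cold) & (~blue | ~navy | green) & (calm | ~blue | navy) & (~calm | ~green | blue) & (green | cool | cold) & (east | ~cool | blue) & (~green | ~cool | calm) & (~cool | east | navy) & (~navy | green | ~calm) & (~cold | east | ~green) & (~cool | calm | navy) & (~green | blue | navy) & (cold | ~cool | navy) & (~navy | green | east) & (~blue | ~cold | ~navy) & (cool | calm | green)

cool: 0; calm: 0; east: 1; navy: 1; blue: 0; cold: 1; green: 1

Branch on calm: set calm = 0.
Branch on cold: set cold = 1.
From the singleton clause (navy), navy = 1.
From the singleton clause (~blue), blue = 0.
Branch on east: set east = 1.
From the singleton clause (green), green = 1.
From the singleton clause (~cool), cool = 0.
Every clause now holds.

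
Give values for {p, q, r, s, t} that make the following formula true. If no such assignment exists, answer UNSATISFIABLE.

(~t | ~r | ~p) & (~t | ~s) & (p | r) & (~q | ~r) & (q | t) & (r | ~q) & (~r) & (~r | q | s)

Unit clause (~r) forces r = 0.
Unit clause (p) forces p = 1.
Unit clause (~q) forces q = 0.
Unit clause (t) forces t = 1.
Unit clause (~s) forces s = 0.
All clauses are satisfied.

p=1; q=0; r=0; s=0; t=1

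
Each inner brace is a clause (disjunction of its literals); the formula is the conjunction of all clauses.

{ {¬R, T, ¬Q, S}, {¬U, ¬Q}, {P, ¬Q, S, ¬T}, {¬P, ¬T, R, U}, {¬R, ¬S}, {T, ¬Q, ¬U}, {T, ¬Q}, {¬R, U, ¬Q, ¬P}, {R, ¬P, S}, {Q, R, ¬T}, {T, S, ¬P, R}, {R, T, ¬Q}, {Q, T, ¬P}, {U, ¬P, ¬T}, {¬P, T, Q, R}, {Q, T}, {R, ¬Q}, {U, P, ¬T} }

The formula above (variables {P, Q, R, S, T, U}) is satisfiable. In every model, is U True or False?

True

Suppose U = False.
Case R = False:
(¬Q) alone gives Q = False.
(¬T) alone gives T = False.
But (T) is also a unit clause — contradiction.
So R must be the other value — set R = True.
(¬S) alone gives S = False.
Case T = True:
(¬P) alone gives P = False.
But (P) is also a unit clause — contradiction.
So T must be the other value — set T = False.
(¬Q) alone gives Q = False.
But (Q) is also a unit clause — contradiction.
Neither T = True nor T = False works.
Neither R = True nor R = False works.
So every satisfying assignment has U = True.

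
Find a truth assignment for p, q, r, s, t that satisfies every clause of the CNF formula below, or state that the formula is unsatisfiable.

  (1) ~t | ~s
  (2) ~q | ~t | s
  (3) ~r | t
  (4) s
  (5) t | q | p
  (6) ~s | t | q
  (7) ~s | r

UNSATISFIABLE

From the singleton clause (s), s = 1.
From the singleton clause (~t), t = 0.
From the singleton clause (~r), r = 0.
That conflicts with the unit clause (r).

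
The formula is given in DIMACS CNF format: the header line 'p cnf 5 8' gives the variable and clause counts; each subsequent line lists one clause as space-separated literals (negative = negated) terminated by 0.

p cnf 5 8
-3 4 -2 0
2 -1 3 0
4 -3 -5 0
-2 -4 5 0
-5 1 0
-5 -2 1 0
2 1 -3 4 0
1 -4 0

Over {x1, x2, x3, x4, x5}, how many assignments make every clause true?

There are 2^5 = 32 truth assignments over (x1, x2, x3, x4, x5).
Split on x5. With x5 = True, the clauses containing x5 are satisfied and ¬x5 drops from the rest; 4 of the 2^4 = 16 assignments to the other variables satisfy what remains.
With x5 = False, by the same count on the reduced clause set, 5 assignments work.
(One model: x1=F, x2=F, x3=F, x4=F, x5=F.)
Total: 4 + 5 = 9.

9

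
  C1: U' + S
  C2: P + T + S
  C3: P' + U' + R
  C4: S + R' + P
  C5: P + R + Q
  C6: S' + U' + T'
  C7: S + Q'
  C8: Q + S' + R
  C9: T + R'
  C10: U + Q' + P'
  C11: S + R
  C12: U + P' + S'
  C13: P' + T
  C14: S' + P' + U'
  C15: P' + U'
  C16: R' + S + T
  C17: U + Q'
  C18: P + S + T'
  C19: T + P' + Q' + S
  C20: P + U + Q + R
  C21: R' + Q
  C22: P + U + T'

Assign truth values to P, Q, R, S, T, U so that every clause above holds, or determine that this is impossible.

P=0,  Q=1,  R=0,  S=1,  T=0,  U=1

Branch on U: set U = 1.
Unit clause (S) forces S = 1.
Unit clause (T') forces T = 0.
Unit clause (R') forces R = 0.
Unit clause (P') forces P = 0.
Unit clause (Q) forces Q = 1.
This assignment satisfies each clause.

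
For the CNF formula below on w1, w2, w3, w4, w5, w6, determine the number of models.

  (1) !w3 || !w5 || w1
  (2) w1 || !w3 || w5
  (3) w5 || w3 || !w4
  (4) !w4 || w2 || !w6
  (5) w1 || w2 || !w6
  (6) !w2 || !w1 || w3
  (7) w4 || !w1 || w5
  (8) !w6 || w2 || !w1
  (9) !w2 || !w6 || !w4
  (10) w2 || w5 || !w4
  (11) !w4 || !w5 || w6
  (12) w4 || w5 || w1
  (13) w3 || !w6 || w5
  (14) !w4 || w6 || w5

There are 2^6 = 64 truth assignments over (w1, w2, w3, w4, w5, w6).
Split on w1. With w1 = true, the clauses containing w1 are satisfied and !w1 drops from the rest; 4 of the 2^5 = 32 assignments to the other variables satisfy what remains.
With w1 = false, by the same count on the reduced clause set, 3 assignments work.
Total: 4 + 3 = 7.

7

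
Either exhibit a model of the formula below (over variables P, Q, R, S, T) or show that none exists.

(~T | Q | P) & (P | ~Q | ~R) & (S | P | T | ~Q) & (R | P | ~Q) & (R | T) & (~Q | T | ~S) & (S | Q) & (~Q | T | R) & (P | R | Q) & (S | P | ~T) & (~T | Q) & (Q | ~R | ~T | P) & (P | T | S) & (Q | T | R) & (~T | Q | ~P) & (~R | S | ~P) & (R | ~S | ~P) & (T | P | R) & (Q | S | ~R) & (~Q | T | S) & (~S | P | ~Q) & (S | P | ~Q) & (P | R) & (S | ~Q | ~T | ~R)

Branch on R: set R = 0.
Unit clause (T) forces T = 1.
Unit clause (Q) forces Q = 1.
Unit clause (P) forces P = 1.
Unit clause (~S) forces S = 0.
This assignment satisfies each clause.

P=1,  Q=1,  R=0,  S=0,  T=1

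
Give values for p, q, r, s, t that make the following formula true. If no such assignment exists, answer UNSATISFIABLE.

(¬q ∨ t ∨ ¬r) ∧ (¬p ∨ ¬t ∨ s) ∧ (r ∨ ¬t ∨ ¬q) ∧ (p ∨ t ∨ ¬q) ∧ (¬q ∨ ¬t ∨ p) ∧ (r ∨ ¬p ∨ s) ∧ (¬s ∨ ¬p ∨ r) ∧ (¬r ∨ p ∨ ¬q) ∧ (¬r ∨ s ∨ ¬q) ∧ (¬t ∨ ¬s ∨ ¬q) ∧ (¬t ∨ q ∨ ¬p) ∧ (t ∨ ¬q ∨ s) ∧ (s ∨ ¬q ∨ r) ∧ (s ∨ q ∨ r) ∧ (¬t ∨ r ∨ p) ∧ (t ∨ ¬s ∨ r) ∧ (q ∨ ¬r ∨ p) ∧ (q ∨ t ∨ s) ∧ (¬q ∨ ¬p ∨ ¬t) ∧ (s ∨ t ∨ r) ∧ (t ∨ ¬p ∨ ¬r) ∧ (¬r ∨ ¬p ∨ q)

Case q = False:
Case t = False:
Unit clause (s) forces s = True.
Unit clause (r) forces r = True.
Unit clause (p) forces p = True.
Now (¬p) is unsatisfied and unit — conflict.
Backtrack on t: now try t = True.
Unit clause (¬p) forces p = False.
Unit clause (r) forces r = True.
Now (¬r) is unsatisfied and unit — conflict.
Either choice for t ends in contradiction.
Backtrack on q: now try q = True.
Case t = True:
Unit clause (r) forces r = True.
Unit clause (p) forces p = True.
Now (¬p) is unsatisfied and unit — conflict.
Backtrack on t: now try t = False.
Unit clause (¬r) forces r = False.
Unit clause (p) forces p = True.
Unit clause (s) forces s = True.
Now (¬s) is unsatisfied and unit — conflict.
Either choice for t ends in contradiction.
Either choice for q ends in contradiction.

UNSATISFIABLE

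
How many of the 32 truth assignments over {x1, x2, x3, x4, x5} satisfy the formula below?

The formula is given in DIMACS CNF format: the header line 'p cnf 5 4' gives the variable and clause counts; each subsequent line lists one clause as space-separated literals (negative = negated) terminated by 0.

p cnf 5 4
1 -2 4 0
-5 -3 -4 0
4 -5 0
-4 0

There are 2^5 = 32 truth assignments over (x1, x2, x3, x4, x5).
Split on x3. With x3 = True, the clauses containing x3 are satisfied and ¬x3 drops from the rest; 3 of the 2^4 = 16 assignments to the other variables satisfy what remains.
With x3 = False, by the same count on the reduced clause set, 3 assignments work.
Total: 3 + 3 = 6.

6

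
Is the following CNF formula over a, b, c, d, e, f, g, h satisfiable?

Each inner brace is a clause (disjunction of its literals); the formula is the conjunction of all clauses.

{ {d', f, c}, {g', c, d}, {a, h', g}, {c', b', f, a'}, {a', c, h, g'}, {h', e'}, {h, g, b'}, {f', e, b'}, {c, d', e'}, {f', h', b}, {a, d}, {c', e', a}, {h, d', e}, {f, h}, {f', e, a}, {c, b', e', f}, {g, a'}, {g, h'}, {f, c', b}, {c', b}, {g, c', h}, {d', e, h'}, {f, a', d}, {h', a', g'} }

Branch on h: set h = 0.
(f) alone gives f = 1.
Branch on g: set g = 1.
Branch on c: set c = 1.
(b) alone gives b = 1.
(e) alone gives e = 1.
(a) alone gives a = 1.
All clauses hold; d can take either value.
A satisfying assignment: a: 1, b: 1, c: 1, d: 1, e: 1, f: 1, g: 1, h: 0.

Yes, satisfiable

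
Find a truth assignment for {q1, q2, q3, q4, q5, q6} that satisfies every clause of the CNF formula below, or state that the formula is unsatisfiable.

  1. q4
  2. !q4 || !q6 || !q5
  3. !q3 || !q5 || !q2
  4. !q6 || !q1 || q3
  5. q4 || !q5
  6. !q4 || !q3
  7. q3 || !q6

q1 ↦ false; q2 ↦ false; q3 ↦ false; q4 ↦ true; q5 ↦ false; q6 ↦ false

(q4) alone gives q4 = true.
(!q3) alone gives q3 = false.
(!q6) alone gives q6 = false.
Every clause is now satisfied; q1, q2, q5 are unconstrained.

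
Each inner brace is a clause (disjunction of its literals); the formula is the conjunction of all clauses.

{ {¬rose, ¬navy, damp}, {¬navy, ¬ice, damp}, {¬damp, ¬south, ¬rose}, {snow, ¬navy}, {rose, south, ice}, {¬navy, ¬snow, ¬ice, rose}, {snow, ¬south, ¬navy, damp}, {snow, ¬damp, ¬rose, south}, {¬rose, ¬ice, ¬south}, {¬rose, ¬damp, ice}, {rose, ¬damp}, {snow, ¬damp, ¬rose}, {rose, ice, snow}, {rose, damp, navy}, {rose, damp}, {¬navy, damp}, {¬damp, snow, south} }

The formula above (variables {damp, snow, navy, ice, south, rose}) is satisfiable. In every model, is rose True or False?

Suppose rose = False.
From the singleton clause (¬damp), damp = False.
But (damp) is also a unit clause — contradiction.
So every satisfying assignment has rose = True.

True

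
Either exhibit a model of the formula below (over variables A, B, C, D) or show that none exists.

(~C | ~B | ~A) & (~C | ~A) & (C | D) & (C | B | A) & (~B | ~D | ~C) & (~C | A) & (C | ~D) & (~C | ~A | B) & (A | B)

Suppose C = 0.
(D) alone gives D = 1.
That conflicts with the unit clause (~D).
That branch fails; take C = 1 instead.
(~A) alone gives A = 0.
That conflicts with the unit clause (A).
Both values of C lead to a conflict.

UNSATISFIABLE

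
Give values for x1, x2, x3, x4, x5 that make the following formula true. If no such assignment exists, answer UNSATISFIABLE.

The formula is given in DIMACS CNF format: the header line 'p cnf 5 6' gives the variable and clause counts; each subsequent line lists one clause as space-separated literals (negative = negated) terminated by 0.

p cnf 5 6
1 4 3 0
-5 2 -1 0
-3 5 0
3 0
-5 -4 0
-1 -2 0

(x3) alone gives x3 = True.
(x5) alone gives x5 = True.
(¬x4) alone gives x4 = False.
Suppose x2 = True.
(¬x1) alone gives x1 = False.
Every clause now holds.

x1=False; x2=True; x3=True; x4=False; x5=True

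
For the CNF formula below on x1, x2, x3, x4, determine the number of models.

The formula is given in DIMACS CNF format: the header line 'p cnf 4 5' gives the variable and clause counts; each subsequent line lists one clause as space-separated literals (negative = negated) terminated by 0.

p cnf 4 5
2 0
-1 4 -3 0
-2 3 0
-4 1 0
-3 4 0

There are 2^4 = 16 truth assignments over (x1, x2, x3, x4).
Check each against the 5 clauses (columns in the order x1, x2, x3, x4):
  F F F F  ✗ fails (x2)
  F F F T  ✗ fails (x2)
  F F T F  ✗ fails (x2)
  F F T T  ✗ fails (x2)
  F T F F  ✗ fails (¬x2 ∨ x3)
  F T F T  ✗ fails (¬x2 ∨ x3)
  F T T F  ✗ fails (¬x3 ∨ x4)
  F T T T  ✗ fails (¬x4 ∨ x1)
  T F F F  ✗ fails (x2)
  T F F T  ✗ fails (x2)
  T F T F  ✗ fails (x2)
  T F T T  ✗ fails (x2)
  T T F F  ✗ fails (¬x2 ∨ x3)
  T T F T  ✗ fails (¬x2 ∨ x3)
  T T T F  ✗ fails (¬x1 ∨ x4 ∨ ¬x3)
  T T T T  ✓ satisfies all
1 of the 16 rows is a model.

1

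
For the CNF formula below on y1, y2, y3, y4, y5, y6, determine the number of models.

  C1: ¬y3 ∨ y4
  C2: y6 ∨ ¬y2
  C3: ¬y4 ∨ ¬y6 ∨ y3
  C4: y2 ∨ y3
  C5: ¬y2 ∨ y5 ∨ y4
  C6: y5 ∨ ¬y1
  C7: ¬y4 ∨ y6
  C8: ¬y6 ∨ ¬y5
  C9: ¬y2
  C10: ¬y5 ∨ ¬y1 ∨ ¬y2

There are 2^6 = 64 truth assignments over (y1, y2, y3, y4, y5, y6).
Split on y5. With y5 = True, the clauses containing y5 are satisfied and ¬y5 drops from the rest; 0 of the 2^5 = 32 assignments to the other variables satisfy what remains.
With y5 = False, by the same count on the reduced clause set, 1 assignment works.
(One model: y1=F, y2=F, y3=T, y4=T, y5=F, y6=T.)
Total: 0 + 1 = 1.

1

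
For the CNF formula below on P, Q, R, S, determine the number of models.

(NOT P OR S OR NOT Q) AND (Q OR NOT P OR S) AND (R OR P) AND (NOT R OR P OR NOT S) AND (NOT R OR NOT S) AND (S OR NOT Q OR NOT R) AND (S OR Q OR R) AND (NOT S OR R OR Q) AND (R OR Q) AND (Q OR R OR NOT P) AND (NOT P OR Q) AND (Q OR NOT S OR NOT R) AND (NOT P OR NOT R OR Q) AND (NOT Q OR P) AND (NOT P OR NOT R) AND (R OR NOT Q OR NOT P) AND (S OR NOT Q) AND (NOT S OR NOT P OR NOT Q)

There are 2^4 = 16 truth assignments over (P, Q, R, S).
Check each against the 18 clauses (columns in the order P, Q, R, S):
  F F F F  ✗ fails (R OR P)
  F F F T  ✗ fails (R OR P)
  F F T F  ✓ satisfies all
  F F T T  ✗ fails (NOT R OR P OR NOT S)
  F T F F  ✗ fails (R OR P)
  F T F T  ✗ fails (R OR P)
  F T T F  ✗ fails (S OR NOT Q OR NOT R)
  F T T T  ✗ fails (NOT R OR P OR NOT S)
  T F F F  ✗ fails (Q OR NOT P OR S)
  T F F T  ✗ fails (NOT S OR R OR Q)
  T F T F  ✗ fails (Q OR NOT P OR S)
  T F T T  ✗ fails (NOT R OR NOT S)
  T T F F  ✗ fails (NOT P OR S OR NOT Q)
  T T F T  ✗ fails (R OR NOT Q OR NOT P)
  T T T F  ✗ fails (NOT P OR S OR NOT Q)
  T T T T  ✗ fails (NOT R OR NOT S)
1 of the 16 rows is a model.

1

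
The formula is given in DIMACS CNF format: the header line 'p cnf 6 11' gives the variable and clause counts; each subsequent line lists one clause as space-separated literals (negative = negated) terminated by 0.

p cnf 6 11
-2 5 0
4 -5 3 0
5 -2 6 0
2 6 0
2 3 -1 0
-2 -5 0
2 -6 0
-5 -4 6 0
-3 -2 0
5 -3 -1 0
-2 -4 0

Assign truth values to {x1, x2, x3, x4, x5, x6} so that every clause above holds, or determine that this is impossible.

Case x2 = False:
From the singleton clause (x6), x6 = True.
That conflicts with the unit clause (¬x6).
That branch fails; take x2 = True instead.
From the singleton clause (x5), x5 = True.
That conflicts with the unit clause (¬x5).
Either choice for x2 ends in contradiction.

UNSATISFIABLE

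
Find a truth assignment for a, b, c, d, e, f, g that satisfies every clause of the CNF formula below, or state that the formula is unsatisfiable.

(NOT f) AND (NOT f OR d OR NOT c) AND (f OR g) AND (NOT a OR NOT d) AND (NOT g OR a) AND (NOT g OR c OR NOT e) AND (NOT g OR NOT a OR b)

a=true,  b=true,  c=true,  d=false,  e=false,  f=false,  g=true

(NOT f) alone gives f = false.
(g) alone gives g = true.
(a) alone gives a = true.
(NOT d) alone gives d = false.
(b) alone gives b = true.
Case c = true:
No clause remains; e is free.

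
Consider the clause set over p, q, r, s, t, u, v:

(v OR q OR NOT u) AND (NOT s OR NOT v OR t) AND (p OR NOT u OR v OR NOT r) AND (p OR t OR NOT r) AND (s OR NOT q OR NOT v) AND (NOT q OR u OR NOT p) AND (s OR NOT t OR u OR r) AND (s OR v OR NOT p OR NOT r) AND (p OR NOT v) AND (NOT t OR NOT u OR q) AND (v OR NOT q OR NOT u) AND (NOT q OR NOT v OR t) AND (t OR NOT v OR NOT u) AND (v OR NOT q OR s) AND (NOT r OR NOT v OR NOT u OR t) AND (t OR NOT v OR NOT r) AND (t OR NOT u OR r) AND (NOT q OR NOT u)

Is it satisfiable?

Case p = true:
Case q = false:
Case v = true:
Case s = false:
Case t = false:
From the singleton clause (NOT u), u = false.
From the singleton clause (NOT r), r = false.
This assignment satisfies each clause.
A satisfying assignment: p=true, q=false, r=false, s=false, t=false, u=false, v=true.

Yes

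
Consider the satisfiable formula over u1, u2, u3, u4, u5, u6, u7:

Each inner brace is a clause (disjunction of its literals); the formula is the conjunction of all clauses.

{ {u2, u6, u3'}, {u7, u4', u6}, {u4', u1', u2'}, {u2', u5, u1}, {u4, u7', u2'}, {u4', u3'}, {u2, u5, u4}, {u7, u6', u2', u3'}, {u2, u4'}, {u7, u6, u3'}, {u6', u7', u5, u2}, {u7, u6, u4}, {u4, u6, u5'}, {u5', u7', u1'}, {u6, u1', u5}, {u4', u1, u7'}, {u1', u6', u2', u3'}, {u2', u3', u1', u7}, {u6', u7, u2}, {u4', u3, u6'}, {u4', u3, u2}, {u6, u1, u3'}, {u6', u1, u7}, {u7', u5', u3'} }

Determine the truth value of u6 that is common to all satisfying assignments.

True

Suppose u6 = 0.
Branch on u2: set u2 = 1.
Branch on u7: set u7 = 1.
Unit clause (u4) forces u4 = 1.
Unit clause (u1') forces u1 = 0.
Now (u1) is unsatisfied and unit — conflict.
That branch fails; take u7 = 0 instead.
Unit clause (u4') forces u4 = 0.
Now (u4) is unsatisfied and unit — conflict.
Either choice for u7 ends in contradiction.
That branch fails; take u2 = 0 instead.
Unit clause (u3') forces u3 = 0.
Unit clause (u4') forces u4 = 0.
Unit clause (u5) forces u5 = 1.
Now (u5') is unsatisfied and unit — conflict.
Either choice for u2 ends in contradiction.
So every satisfying assignment has u6 = True.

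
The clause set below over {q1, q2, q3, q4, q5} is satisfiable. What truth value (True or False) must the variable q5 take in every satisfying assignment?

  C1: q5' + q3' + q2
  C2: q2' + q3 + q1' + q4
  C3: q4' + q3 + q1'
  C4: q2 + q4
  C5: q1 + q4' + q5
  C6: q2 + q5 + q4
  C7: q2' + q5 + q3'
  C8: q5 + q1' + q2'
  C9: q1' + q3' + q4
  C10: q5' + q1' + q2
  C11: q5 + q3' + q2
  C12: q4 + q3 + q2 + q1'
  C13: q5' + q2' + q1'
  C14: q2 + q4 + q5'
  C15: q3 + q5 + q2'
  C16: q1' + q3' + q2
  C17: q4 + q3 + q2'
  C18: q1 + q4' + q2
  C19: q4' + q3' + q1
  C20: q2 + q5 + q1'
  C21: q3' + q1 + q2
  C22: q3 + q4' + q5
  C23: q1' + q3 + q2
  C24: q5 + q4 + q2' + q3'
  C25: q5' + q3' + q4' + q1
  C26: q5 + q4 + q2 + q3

Suppose q5 = 0.
Branch on q2: set q2 = 1.
(q3') alone gives q3 = 0.
That conflicts with the unit clause (q3).
So q2 must be the other value — set q2 = 0.
(q4) alone gives q4 = 1.
(q1) alone gives q1 = 1.
That conflicts with the unit clause (q1').
Either choice for q2 ends in contradiction.
So every satisfying assignment has q5 = True.

True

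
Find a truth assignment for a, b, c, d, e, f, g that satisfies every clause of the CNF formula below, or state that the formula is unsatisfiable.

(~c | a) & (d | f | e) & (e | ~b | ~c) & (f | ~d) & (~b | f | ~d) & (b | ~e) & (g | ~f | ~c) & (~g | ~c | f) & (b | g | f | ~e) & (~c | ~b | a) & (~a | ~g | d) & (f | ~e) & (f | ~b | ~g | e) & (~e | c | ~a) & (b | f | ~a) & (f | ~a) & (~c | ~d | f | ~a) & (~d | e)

Try c = 0.
Try f = 1.
Try b = 0.
Unit clause (~e) forces e = 0.
Unit clause (~d) forces d = 0.
Try a = 0.
All clauses hold; g can take either value.

a ↦ 0, b ↦ 0, c ↦ 0, d ↦ 0, e ↦ 0, f ↦ 1, g ↦ 0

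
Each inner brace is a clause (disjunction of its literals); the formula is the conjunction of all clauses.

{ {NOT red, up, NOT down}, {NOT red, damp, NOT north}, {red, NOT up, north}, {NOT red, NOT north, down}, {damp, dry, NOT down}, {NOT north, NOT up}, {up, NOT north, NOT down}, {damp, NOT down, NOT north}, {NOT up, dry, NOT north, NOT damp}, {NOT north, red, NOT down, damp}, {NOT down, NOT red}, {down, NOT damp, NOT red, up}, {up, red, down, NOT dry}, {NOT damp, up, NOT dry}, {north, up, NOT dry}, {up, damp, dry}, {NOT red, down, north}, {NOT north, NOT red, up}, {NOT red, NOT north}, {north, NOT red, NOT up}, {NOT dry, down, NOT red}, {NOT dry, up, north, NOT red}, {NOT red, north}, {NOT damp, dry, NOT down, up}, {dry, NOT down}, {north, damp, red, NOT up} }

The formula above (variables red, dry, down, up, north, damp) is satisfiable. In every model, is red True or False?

Suppose red = true.
From the singleton clause (NOT down), down = false.
From the singleton clause (NOT north), north = false.
But (north) is also a unit clause — contradiction.
So every satisfying assignment has red = False.

False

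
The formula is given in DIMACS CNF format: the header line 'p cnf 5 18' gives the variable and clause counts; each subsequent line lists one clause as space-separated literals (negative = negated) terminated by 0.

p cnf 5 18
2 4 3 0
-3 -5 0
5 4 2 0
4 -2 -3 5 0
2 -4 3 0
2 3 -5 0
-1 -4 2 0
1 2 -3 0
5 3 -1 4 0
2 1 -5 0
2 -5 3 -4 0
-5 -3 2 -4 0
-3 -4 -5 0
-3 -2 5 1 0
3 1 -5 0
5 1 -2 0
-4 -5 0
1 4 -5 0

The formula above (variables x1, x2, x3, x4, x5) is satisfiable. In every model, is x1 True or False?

True

Suppose x1 = False.
Suppose x3 = False.
(¬x5) alone gives x5 = False.
(¬x2) alone gives x2 = False.
(x4) alone gives x4 = True.
That conflicts with the unit clause (¬x4).
Undo x3 and try x3 = True.
(¬x5) alone gives x5 = False.
(x2) alone gives x2 = True.
That conflicts with the unit clause (¬x2).
Either choice for x3 ends in contradiction.
So every satisfying assignment has x1 = True.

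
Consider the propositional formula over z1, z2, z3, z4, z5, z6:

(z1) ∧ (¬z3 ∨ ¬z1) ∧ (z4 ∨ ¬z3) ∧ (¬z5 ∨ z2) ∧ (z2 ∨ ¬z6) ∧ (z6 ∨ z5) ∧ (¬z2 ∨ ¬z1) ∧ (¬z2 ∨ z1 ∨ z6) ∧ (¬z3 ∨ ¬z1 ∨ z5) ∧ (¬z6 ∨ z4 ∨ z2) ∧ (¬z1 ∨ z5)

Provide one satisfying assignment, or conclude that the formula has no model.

From the singleton clause (z1), z1 = True.
From the singleton clause (¬z3), z3 = False.
From the singleton clause (¬z2), z2 = False.
From the singleton clause (¬z5), z5 = False.
Now (z5) is unsatisfied and unit — conflict.

UNSATISFIABLE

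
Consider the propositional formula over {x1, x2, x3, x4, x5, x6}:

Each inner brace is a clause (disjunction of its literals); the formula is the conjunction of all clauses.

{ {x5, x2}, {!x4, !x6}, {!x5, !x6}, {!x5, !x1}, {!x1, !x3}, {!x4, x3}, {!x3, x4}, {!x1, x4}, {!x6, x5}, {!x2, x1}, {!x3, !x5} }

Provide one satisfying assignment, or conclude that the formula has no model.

Case x5 = true:
Unit clause (!x6) forces x6 = false.
Unit clause (!x1) forces x1 = false.
Unit clause (!x2) forces x2 = false.
Unit clause (!x3) forces x3 = false.
Unit clause (!x4) forces x4 = false.
All clauses are satisfied.

x1 ↦ false,  x2 ↦ false,  x3 ↦ false,  x4 ↦ false,  x5 ↦ true,  x6 ↦ false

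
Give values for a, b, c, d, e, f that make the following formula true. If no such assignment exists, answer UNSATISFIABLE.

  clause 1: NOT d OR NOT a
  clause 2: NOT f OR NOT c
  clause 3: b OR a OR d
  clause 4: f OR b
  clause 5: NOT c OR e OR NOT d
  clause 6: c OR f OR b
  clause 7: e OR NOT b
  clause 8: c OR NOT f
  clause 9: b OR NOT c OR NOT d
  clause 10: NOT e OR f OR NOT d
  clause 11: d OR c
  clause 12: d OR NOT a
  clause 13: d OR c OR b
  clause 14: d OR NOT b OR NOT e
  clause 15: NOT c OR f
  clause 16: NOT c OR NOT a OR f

Case d = false:
(c) alone gives c = true.
(NOT f) alone gives f = false.
But (f) is also a unit clause — contradiction.
That branch fails; take d = true instead.
(NOT a) alone gives a = false.
Case f = false:
(b) alone gives b = true.
(e) alone gives e = true.
But (NOT e) is also a unit clause — contradiction.
That branch fails; take f = true instead.
(NOT c) alone gives c = false.
But (c) is also a unit clause — contradiction.
Either choice for f ends in contradiction.
Either choice for d ends in contradiction.

UNSATISFIABLE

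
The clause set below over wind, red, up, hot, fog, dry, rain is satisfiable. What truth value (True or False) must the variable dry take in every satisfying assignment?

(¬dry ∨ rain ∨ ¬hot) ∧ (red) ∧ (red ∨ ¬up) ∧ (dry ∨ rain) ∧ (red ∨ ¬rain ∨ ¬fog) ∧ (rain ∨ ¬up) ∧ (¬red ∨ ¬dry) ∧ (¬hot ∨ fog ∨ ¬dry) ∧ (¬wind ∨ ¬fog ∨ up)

Suppose dry = True.
The clause (red) is unit, so red = True.
But (¬red) is also a unit clause — contradiction.
So every satisfying assignment has dry = False.

False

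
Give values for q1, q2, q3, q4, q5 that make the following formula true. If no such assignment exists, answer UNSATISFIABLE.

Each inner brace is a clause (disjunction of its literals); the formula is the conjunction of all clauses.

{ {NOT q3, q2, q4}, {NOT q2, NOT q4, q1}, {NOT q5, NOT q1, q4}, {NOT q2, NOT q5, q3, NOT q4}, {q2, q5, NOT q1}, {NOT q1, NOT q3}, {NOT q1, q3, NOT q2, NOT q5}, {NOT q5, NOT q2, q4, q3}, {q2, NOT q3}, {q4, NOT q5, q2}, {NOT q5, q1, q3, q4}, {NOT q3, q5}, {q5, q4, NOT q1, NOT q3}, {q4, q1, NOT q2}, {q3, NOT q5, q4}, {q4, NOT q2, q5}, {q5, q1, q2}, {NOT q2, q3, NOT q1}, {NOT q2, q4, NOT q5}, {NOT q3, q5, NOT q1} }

q1=false; q2=false; q3=false; q4=true; q5=true

Suppose q1 = false.
Suppose q2 = false.
Unit clause (NOT q3) forces q3 = false.
Unit clause (q5) forces q5 = true.
Unit clause (q4) forces q4 = true.
This assignment satisfies each clause.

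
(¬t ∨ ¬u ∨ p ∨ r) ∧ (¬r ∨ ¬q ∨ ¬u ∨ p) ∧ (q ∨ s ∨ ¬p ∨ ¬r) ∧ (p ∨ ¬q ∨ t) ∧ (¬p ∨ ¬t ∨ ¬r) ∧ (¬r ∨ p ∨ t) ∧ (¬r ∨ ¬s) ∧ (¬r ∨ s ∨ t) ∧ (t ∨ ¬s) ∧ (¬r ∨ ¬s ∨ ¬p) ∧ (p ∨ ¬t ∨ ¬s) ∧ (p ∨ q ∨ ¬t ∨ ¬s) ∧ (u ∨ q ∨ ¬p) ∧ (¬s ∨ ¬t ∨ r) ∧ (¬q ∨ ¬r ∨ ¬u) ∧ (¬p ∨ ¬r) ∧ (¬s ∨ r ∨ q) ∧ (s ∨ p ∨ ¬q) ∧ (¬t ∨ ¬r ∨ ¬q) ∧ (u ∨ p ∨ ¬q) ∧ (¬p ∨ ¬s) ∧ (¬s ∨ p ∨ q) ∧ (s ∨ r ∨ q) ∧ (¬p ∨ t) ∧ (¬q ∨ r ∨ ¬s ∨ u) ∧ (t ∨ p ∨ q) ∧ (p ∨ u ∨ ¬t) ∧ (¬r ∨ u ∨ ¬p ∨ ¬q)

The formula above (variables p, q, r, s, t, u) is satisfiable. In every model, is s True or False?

Suppose s = True.
From the singleton clause (¬r), r = False.
From the singleton clause (t), t = True.
That conflicts with the unit clause (¬t).
So every satisfying assignment has s = False.

False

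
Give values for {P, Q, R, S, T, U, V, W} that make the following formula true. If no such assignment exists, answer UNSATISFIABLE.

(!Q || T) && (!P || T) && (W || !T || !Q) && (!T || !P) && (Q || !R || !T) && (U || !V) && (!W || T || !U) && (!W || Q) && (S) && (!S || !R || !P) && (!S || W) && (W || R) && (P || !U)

P ↦ false, Q ↦ true, R ↦ true, S ↦ true, T ↦ true, U ↦ false, V ↦ false, W ↦ true

Unit clause (S) forces S = true.
Unit clause (W) forces W = true.
Unit clause (Q) forces Q = true.
Unit clause (T) forces T = true.
Unit clause (!P) forces P = false.
Unit clause (!U) forces U = false.
Unit clause (!V) forces V = false.
All clauses hold; R can take either value.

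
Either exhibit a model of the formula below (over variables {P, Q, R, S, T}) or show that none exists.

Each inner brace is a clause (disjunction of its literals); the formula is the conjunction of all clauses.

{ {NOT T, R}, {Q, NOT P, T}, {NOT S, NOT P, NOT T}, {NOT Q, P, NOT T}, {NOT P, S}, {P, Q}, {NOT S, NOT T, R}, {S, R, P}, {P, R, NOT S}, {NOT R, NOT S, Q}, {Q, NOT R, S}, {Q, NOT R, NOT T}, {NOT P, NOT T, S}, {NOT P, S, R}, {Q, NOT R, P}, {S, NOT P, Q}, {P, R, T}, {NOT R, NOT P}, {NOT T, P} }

P: false; Q: true; R: true; S: true; T: false

Suppose T = false.
Suppose Q = true.
Suppose P = false.
From the singleton clause (R), R = true.
No clause remains; S is free.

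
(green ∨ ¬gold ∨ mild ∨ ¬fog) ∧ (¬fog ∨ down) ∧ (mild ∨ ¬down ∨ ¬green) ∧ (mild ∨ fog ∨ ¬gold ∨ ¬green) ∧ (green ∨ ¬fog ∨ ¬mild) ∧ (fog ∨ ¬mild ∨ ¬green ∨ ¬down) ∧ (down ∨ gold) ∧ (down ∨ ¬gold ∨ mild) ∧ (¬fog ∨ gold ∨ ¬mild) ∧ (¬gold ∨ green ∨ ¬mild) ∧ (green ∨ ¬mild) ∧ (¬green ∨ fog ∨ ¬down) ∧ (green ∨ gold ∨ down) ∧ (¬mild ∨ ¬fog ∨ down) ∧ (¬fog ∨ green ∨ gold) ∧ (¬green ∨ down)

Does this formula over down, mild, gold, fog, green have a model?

Yes, satisfiable

Suppose fog = True.
From the singleton clause (down), down = True.
Suppose mild = True.
From the singleton clause (green), green = True.
From the singleton clause (gold), gold = True.
Every clause now holds.
A satisfying assignment: down ↦ True,  mild ↦ True,  gold ↦ True,  fog ↦ True,  green ↦ True.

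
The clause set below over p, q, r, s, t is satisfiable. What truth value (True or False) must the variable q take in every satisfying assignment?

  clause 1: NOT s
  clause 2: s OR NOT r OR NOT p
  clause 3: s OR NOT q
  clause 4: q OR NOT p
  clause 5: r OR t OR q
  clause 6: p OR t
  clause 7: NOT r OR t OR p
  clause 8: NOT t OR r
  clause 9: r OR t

Suppose q = true.
(NOT s) alone gives s = false.
That conflicts with the unit clause (s).
So every satisfying assignment has q = False.

False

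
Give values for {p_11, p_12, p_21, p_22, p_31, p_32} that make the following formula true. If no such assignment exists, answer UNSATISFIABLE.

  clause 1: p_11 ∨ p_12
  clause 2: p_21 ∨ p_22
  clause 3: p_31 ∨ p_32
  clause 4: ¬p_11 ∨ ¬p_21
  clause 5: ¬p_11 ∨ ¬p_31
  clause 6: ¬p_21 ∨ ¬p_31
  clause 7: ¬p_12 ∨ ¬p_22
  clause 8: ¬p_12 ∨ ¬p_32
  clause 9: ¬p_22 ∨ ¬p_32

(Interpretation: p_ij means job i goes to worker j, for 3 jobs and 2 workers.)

UNSATISFIABLE

Branch on p_11: set p_11 = True.
(¬p_21) alone gives p_21 = False.
(p_22) alone gives p_22 = True.
(¬p_31) alone gives p_31 = False.
(p_32) alone gives p_32 = True.
But (¬p_32) is also a unit clause — contradiction.
So p_11 must be the other value — set p_11 = False.
(p_12) alone gives p_12 = True.
(¬p_22) alone gives p_22 = False.
(p_21) alone gives p_21 = True.
(¬p_31) alone gives p_31 = False.
(p_32) alone gives p_32 = True.
But (¬p_32) is also a unit clause — contradiction.
Both values of p_11 lead to a conflict.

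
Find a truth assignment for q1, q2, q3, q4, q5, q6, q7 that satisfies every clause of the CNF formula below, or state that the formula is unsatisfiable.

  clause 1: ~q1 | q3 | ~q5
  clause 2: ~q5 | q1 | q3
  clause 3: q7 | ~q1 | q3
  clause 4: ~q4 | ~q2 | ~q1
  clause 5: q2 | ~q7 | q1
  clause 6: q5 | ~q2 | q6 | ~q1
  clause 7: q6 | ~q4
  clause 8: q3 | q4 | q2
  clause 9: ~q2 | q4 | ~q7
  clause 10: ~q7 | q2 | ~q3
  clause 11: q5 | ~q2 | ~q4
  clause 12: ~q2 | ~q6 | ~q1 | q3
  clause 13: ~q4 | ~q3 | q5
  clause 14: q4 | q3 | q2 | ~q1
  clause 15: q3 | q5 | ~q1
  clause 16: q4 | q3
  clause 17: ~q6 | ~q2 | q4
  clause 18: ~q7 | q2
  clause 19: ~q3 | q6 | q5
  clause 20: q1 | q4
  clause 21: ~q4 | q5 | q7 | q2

q1=0, q2=1, q3=1, q4=1, q5=1, q6=1, q7=1

Try q6 = 1.
Try q4 = 1.
Try q2 = 1.
From the singleton clause (~q1), q1 = 0.
From the singleton clause (q5), q5 = 1.
From the singleton clause (q3), q3 = 1.
All clauses hold; q7 can take either value.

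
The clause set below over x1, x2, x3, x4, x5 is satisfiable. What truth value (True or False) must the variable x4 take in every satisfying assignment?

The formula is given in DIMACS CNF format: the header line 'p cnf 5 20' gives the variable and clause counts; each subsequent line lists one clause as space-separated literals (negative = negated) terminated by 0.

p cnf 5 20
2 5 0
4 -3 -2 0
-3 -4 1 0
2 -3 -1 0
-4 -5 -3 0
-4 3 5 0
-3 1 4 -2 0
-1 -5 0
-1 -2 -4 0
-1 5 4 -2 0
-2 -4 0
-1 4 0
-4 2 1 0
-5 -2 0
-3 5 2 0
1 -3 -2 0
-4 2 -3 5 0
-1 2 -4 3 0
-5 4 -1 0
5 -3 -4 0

False

Suppose x4 = True.
Unit clause (¬x2) forces x2 = False.
Unit clause (x5) forces x5 = True.
Unit clause (¬x3) forces x3 = False.
Unit clause (¬x1) forces x1 = False.
But (x1) is also a unit clause — contradiction.
So every satisfying assignment has x4 = False.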